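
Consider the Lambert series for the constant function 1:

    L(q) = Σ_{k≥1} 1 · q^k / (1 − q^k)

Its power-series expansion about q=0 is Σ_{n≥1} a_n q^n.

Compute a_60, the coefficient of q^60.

a_60 = 12

d|60:{1,2,3,4,5,6,10,12,15,20,30,60}  Σf=1+1+1+1+1+1+1+1+1+1+1+1=12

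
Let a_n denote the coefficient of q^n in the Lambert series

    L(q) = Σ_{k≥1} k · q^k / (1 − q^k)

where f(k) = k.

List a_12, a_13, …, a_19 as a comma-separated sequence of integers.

28, 14, 24, 24, 31, 18, 39, 20

n=12: 12·1 6·2 4·3 3·4 2·6 1·12  f→[12+6+4+3+2+1]=28
[q^13] f(1)=1,f(13)=13 ⇒ 14
[q^14] f(14)=14,f(7)=7,f(2)=2,f(1)=1 ⇒ 24
n=15: 1·15 3·5 5·3 15·1  f→[1+3+5+15]=24
[q^16] f(1)=1,f(2)=2,f(4)=4,f(8)=8,f(16)=16 ⇒ 31
n=17: 17·1 1·17  f→[17+1]=18
n=18: 18·1 9·2 6·3 3·6 2·9 1·18  f→[18+9+6+3+2+1]=39
[q^19] f(1)=1,f(19)=19 ⇒ 20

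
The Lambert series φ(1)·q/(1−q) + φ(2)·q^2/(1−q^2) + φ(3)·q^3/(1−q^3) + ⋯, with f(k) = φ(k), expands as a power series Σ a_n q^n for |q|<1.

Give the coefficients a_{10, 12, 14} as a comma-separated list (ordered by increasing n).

q^10  k|10↦φ(k): 1:1 2:1 5:4 10:4  a_10=10
q^12  k|12↦φ(k): 12:4 6:2 4:2 3:2 2:1 1:1  a_12=12
q^14  k|14↦φ(k): 14:6 7:6 2:1 1:1  a_14=14

10, 12, 14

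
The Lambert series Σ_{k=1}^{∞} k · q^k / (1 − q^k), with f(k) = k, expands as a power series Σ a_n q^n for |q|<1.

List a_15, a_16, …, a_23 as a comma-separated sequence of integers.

24, 31, 18, 39, 20, 42, 32, 36, 24

q^15  k|15↦f(k): 1:1 3:3 5:5 15:15  a_15=24
n=16: 1·16 2·8 4·4 8·2 16·1  f→[1+2+4+8+16]=31
d|17:{1,17}  Σf=1+17=18
q^18  k|18↦f(k): 18:18 9:9 6:6 3:3 2:2 1:1  a_18=39
n=19: 1·19 19·1  f→[1+19]=20
d|20:{1,2,4,5,10,20}  Σf=1+2+4+5+10+20=42
d|21:{21,7,3,1}  Σf=21+7+3+1=32
[q^22] f(22)=22,f(11)=11,f(2)=2,f(1)=1 ⇒ 36
n=23: 23·1 1·23  f→[23+1]=24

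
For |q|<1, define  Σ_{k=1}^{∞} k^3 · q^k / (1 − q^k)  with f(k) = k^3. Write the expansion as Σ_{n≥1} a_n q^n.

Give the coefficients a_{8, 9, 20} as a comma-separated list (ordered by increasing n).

q^8  k|8↦f(k): 1:1 2:8 4:64 8:512  a_8=585
n=9: 9·1 3·3 1·9  f→[729+27+1]=757
[q^20] f(20)=8000,f(10)=1000,f(5)=125,f(4)=64,f(2)=8,f(1)=1 ⇒ 9198

585, 757, 9198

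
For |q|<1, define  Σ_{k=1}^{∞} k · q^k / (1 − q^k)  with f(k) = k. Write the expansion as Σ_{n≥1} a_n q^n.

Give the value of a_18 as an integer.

a_18 = 39

[q^18] f(1)=1,f(2)=2,f(3)=3,f(6)=6,f(9)=9,f(18)=18 ⇒ 39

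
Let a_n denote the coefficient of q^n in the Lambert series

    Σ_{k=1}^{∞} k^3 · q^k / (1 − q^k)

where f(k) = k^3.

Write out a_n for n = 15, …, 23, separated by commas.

3528, 4681, 4914, 6813, 6860, 9198, 9632, 11988, 12168

[q^15] f(15)=3375,f(5)=125,f(3)=27,f(1)=1 ⇒ 3528
q^16  k|16↦f(k): 1:1 2:8 4:64 8:512 16:4096  a_16=4681
[q^17] f(1)=1,f(17)=4913 ⇒ 4914
n=18: 1·18 2·9 3·6 6·3 9·2 18·1  f→[1+8+27+216+729+5832]=6813
n=19: 1·19 19·1  f→[1+6859]=6860
n=20: 1·20 2·10 4·5 5·4 10·2 20·1  f→[1+8+64+125+1000+8000]=9198
[q^21] f(1)=1,f(3)=27,f(7)=343,f(21)=9261 ⇒ 9632
[q^22] f(22)=10648,f(11)=1331,f(2)=8,f(1)=1 ⇒ 11988
[q^23] f(1)=1,f(23)=12167 ⇒ 12168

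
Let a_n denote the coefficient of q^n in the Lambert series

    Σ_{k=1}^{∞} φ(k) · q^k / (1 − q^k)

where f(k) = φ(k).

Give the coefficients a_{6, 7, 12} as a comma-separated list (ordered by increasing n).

q^6  k|6↦φ(k): 6:2 3:2 2:1 1:1  a_6=6
d|7:{1,7}  Σφ=1+6=7
q^12  k|12↦φ(k): 1:1 2:1 3:2 4:2 6:2 12:4  a_12=12

6, 7, 12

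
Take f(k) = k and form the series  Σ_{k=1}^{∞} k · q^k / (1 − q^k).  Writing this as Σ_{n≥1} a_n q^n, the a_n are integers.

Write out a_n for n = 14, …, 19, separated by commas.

24, 24, 31, 18, 39, 20

[q^14] f(14)=14,f(7)=7,f(2)=2,f(1)=1 ⇒ 24
q^15  k|15↦f(k): 1:1 3:3 5:5 15:15  a_15=24
n=16: 16·1 8·2 4·4 2·8 1·16  f→[16+8+4+2+1]=31
q^17  k|17↦f(k): 1:1 17:17  a_17=18
d|18:{18,9,6,3,2,1}  Σf=18+9+6+3+2+1=39
d|19:{19,1}  Σf=19+1=20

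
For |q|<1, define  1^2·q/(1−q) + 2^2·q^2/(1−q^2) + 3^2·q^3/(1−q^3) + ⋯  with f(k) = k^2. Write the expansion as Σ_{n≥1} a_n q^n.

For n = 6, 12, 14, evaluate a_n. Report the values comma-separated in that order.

50, 210, 250

n=6: 1·6 2·3 3·2 6·1  f→[1+4+9+36]=50
q^12  k|12↦f(k): 12:144 6:36 4:16 3:9 2:4 1:1  a_12=210
q^14  k|14↦f(k): 14:196 7:49 2:4 1:1  a_14=250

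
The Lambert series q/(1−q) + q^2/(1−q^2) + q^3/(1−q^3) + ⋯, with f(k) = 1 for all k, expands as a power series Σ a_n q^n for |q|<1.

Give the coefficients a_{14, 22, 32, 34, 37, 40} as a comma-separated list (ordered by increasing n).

q^14  k|14↦f(k): 1:1 2:1 7:1 14:1  a_14=4
q^22  k|22↦f(k): 22:1 11:1 2:1 1:1  a_22=4
[q^32] f(1)=1,f(2)=1,f(4)=1,f(8)=1,f(16)=1,f(32)=1 ⇒ 6
[q^34] f(1)=1,f(2)=1,f(17)=1,f(34)=1 ⇒ 4
n=37: 37·1 1·37  f→[1+1]=2
[q^40] f(40)=1,f(20)=1,f(10)=1,f(8)=1,f(5)=1,f(4)=1,f(2)=1,f(1)=1 ⇒ 8

4, 4, 6, 4, 2, 8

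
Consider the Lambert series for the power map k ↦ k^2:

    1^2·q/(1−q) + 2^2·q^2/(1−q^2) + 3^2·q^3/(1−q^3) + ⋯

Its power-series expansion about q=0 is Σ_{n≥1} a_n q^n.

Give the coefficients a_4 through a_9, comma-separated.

d|4:{1,2,4}  Σf=1+4+16=21
n=5: 5·1 1·5  f→[25+1]=26
d|6:{1,2,3,6}  Σf=1+4+9+36=50
q^7  k|7↦f(k): 7:49 1:1  a_7=50
q^8  k|8↦f(k): 8:64 4:16 2:4 1:1  a_8=85
[q^9] f(9)=81,f(3)=9,f(1)=1 ⇒ 91

21, 26, 50, 50, 85, 91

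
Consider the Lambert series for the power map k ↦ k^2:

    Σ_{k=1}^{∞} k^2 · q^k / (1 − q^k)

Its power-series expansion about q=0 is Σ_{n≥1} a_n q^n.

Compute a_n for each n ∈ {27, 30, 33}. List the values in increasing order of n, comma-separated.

n=27: 27·1 9·3 3·9 1·27  f→[729+81+9+1]=820
d|30:{30,15,10,6,5,3,2,1}  Σf=900+225+100+36+25+9+4+1=1300
q^33  k|33↦f(k): 33:1089 11:121 3:9 1:1  a_33=1220

820, 1300, 1220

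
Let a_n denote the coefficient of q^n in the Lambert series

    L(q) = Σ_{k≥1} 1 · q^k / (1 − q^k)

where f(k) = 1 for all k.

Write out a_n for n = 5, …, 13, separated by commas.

2, 4, 2, 4, 3, 4, 2, 6, 2

q^5  k|5↦f(k): 5:1 1:1  a_5=2
q^6  k|6↦f(k): 1:1 2:1 3:1 6:1  a_6=4
q^7  k|7↦f(k): 1:1 7:1  a_7=2
d|8:{8,4,2,1}  Σf=1+1+1+1=4
q^9  k|9↦f(k): 1:1 3:1 9:1  a_9=3
n=10: 1·10 2·5 5·2 10·1  f→[1+1+1+1]=4
[q^11] f(1)=1,f(11)=1 ⇒ 2
[q^12] f(1)=1,f(2)=1,f(3)=1,f(4)=1,f(6)=1,f(12)=1 ⇒ 6
q^13  k|13↦f(k): 13:1 1:1  a_13=2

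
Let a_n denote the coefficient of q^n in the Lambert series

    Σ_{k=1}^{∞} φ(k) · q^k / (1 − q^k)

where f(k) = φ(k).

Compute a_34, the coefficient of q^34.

q^34  k|34↦φ(k): 34:16 17:16 2:1 1:1  a_34=34

a_34 = 34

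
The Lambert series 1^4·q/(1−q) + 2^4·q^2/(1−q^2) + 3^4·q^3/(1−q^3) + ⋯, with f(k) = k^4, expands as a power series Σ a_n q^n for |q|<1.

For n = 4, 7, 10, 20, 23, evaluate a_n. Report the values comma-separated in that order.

273, 2402, 10642, 170898, 279842

q^4  k|4↦f(k): 1:1 2:16 4:256  a_4=273
n=7: 1·7 7·1  f→[1+2401]=2402
n=10: 10·1 5·2 2·5 1·10  f→[10000+625+16+1]=10642
d|20:{20,10,5,4,2,1}  Σf=160000+10000+625+256+16+1=170898
d|23:{23,1}  Σf=279841+1=279842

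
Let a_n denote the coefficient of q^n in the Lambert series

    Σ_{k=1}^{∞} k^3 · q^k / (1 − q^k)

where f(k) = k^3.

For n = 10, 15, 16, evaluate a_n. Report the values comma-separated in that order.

1134, 3528, 4681

n=10: 1·10 2·5 5·2 10·1  f→[1+8+125+1000]=1134
n=15: 15·1 5·3 3·5 1·15  f→[3375+125+27+1]=3528
[q^16] f(16)=4096,f(8)=512,f(4)=64,f(2)=8,f(1)=1 ⇒ 4681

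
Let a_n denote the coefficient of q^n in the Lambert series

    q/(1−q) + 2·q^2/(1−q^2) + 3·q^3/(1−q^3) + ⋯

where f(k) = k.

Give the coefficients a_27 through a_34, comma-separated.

d|27:{1,3,9,27}  Σf=1+3+9+27=40
n=28: 28·1 14·2 7·4 4·7 2·14 1·28  f→[28+14+7+4+2+1]=56
[q^29] f(29)=29,f(1)=1 ⇒ 30
n=30: 30·1 15·2 10·3 6·5 5·6 3·10 2·15 1·30  f→[30+15+10+6+5+3+2+1]=72
n=31: 31·1 1·31  f→[31+1]=32
d|32:{1,2,4,8,16,32}  Σf=1+2+4+8+16+32=63
[q^33] f(33)=33,f(11)=11,f(3)=3,f(1)=1 ⇒ 48
[q^34] f(34)=34,f(17)=17,f(2)=2,f(1)=1 ⇒ 54

40, 56, 30, 72, 32, 63, 48, 54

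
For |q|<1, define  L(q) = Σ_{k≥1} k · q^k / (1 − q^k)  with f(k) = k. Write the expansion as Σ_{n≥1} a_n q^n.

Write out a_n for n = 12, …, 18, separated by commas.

28, 14, 24, 24, 31, 18, 39

q^12  k|12↦f(k): 1:1 2:2 3:3 4:4 6:6 12:12  a_12=28
q^13  k|13↦f(k): 1:1 13:13  a_13=14
[q^14] f(14)=14,f(7)=7,f(2)=2,f(1)=1 ⇒ 24
d|15:{1,3,5,15}  Σf=1+3+5+15=24
n=16: 1·16 2·8 4·4 8·2 16·1  f→[1+2+4+8+16]=31
q^17  k|17↦f(k): 17:17 1:1  a_17=18
d|18:{1,2,3,6,9,18}  Σf=1+2+3+6+9+18=39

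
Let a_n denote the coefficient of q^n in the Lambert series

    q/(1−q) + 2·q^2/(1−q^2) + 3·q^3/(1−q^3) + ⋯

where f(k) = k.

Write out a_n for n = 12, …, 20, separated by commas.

28, 14, 24, 24, 31, 18, 39, 20, 42

q^12  k|12↦f(k): 12:12 6:6 4:4 3:3 2:2 1:1  a_12=28
[q^13] f(13)=13,f(1)=1 ⇒ 14
d|14:{1,2,7,14}  Σf=1+2+7+14=24
n=15: 15·1 5·3 3·5 1·15  f→[15+5+3+1]=24
d|16:{1,2,4,8,16}  Σf=1+2+4+8+16=31
n=17: 1·17 17·1  f→[1+17]=18
d|18:{1,2,3,6,9,18}  Σf=1+2+3+6+9+18=39
[q^19] f(1)=1,f(19)=19 ⇒ 20
[q^20] f(20)=20,f(10)=10,f(5)=5,f(4)=4,f(2)=2,f(1)=1 ⇒ 42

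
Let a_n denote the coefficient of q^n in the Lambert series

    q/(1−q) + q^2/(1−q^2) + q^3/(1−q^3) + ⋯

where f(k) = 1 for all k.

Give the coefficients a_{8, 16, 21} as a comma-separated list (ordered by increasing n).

[q^8] f(8)=1,f(4)=1,f(2)=1,f(1)=1 ⇒ 4
q^16  k|16↦f(k): 1:1 2:1 4:1 8:1 16:1  a_16=5
q^21  k|21↦f(k): 21:1 7:1 3:1 1:1  a_21=4

4, 5, 4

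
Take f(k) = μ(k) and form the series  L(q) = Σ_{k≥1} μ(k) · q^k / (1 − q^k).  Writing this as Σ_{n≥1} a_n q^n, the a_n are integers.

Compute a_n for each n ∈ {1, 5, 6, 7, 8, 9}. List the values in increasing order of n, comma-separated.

d|1:{1}  Σμ=1=1
d|5:{1,5}  Σμ=1+(-1)=0
n=6: 1·6 2·3 3·2 6·1  μ→[1+(-1)+(-1)+1]=0
d|7:{1,7}  Σμ=1+(-1)=0
[q^8] μ(1)=1,μ(2)=-1,μ(4)=0,μ(8)=0 ⇒ 0
n=9: 9·1 3·3 1·9  μ→[0+(-1)+1]=0

1, 0, 0, 0, 0, 0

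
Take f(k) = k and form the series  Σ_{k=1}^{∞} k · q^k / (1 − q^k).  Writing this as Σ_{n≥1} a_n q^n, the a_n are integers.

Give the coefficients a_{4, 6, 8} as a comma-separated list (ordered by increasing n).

7, 12, 15

q^4  k|4↦f(k): 1:1 2:2 4:4  a_4=7
n=6: 6·1 3·2 2·3 1·6  f→[6+3+2+1]=12
q^8  k|8↦f(k): 1:1 2:2 4:4 8:8  a_8=15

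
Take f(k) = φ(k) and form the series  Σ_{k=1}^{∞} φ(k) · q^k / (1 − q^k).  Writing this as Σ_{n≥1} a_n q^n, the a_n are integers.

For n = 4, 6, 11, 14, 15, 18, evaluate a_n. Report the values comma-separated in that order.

q^4  k|4↦φ(k): 1:1 2:1 4:2  a_4=4
n=6: 1·6 2·3 3·2 6·1  φ→[1+1+2+2]=6
[q^11] φ(11)=10,φ(1)=1 ⇒ 11
n=14: 1·14 2·7 7·2 14·1  φ→[1+1+6+6]=14
n=15: 1·15 3·5 5·3 15·1  φ→[1+2+4+8]=15
[q^18] φ(18)=6,φ(9)=6,φ(6)=2,φ(3)=2,φ(2)=1,φ(1)=1 ⇒ 18

4, 6, 11, 14, 15, 18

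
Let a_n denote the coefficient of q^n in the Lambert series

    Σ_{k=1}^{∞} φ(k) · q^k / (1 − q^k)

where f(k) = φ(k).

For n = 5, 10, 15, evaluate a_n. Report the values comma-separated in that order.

q^5  k|5↦φ(k): 1:1 5:4  a_5=5
n=10: 10·1 5·2 2·5 1·10  φ→[4+4+1+1]=10
[q^15] φ(1)=1,φ(3)=2,φ(5)=4,φ(15)=8 ⇒ 15

5, 10, 15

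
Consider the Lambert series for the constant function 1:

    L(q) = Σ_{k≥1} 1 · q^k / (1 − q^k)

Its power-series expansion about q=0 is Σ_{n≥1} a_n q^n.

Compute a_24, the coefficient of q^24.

d|24:{1,2,3,4,6,8,12,24}  Σf=1+1+1+1+1+1+1+1=8

a_24 = 8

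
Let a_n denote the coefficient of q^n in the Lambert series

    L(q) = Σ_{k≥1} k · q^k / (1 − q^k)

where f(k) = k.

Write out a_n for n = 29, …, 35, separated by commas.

30, 72, 32, 63, 48, 54, 48

d|29:{1,29}  Σf=1+29=30
d|30:{1,2,3,5,6,10,15,30}  Σf=1+2+3+5+6+10+15+30=72
[q^31] f(1)=1,f(31)=31 ⇒ 32
n=32: 32·1 16·2 8·4 4·8 2·16 1·32  f→[32+16+8+4+2+1]=63
[q^33] f(33)=33,f(11)=11,f(3)=3,f(1)=1 ⇒ 48
q^34  k|34↦f(k): 1:1 2:2 17:17 34:34  a_34=54
[q^35] f(35)=35,f(7)=7,f(5)=5,f(1)=1 ⇒ 48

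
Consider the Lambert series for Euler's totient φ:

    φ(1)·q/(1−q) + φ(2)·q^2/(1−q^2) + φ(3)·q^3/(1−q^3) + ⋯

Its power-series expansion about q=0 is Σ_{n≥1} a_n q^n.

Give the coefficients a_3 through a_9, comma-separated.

q^3  k|3↦φ(k): 1:1 3:2  a_3=3
[q^4] φ(1)=1,φ(2)=1,φ(4)=2 ⇒ 4
d|5:{5,1}  Σφ=4+1=5
n=6: 1·6 2·3 3·2 6·1  φ→[1+1+2+2]=6
n=7: 7·1 1·7  φ→[6+1]=7
d|8:{1,2,4,8}  Σφ=1+1+2+4=8
q^9  k|9↦φ(k): 9:6 3:2 1:1  a_9=9

3, 4, 5, 6, 7, 8, 9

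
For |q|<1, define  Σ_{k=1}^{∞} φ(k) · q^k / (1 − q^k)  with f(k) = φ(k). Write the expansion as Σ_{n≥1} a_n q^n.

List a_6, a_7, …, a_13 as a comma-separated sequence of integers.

[q^6] φ(6)=2,φ(3)=2,φ(2)=1,φ(1)=1 ⇒ 6
[q^7] φ(7)=6,φ(1)=1 ⇒ 7
[q^8] φ(8)=4,φ(4)=2,φ(2)=1,φ(1)=1 ⇒ 8
q^9  k|9↦φ(k): 9:6 3:2 1:1  a_9=9
d|10:{10,5,2,1}  Σφ=4+4+1+1=10
d|11:{1,11}  Σφ=1+10=11
q^12  k|12↦φ(k): 1:1 2:1 3:2 4:2 6:2 12:4  a_12=12
d|13:{1,13}  Σφ=1+12=13

6, 7, 8, 9, 10, 11, 12, 13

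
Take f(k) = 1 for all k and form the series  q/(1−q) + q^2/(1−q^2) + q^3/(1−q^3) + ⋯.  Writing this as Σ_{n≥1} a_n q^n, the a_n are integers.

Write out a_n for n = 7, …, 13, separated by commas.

[q^7] f(1)=1,f(7)=1 ⇒ 2
d|8:{8,4,2,1}  Σf=1+1+1+1=4
d|9:{1,3,9}  Σf=1+1+1=3
d|10:{1,2,5,10}  Σf=1+1+1+1=4
q^11  k|11↦f(k): 1:1 11:1  a_11=2
q^12  k|12↦f(k): 12:1 6:1 4:1 3:1 2:1 1:1  a_12=6
q^13  k|13↦f(k): 13:1 1:1  a_13=2

2, 4, 3, 4, 2, 6, 2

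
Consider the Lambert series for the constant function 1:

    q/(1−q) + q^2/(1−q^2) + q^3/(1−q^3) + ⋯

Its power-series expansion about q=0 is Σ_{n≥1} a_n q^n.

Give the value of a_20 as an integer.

[q^20] f(1)=1,f(2)=1,f(4)=1,f(5)=1,f(10)=1,f(20)=1 ⇒ 6

a_20 = 6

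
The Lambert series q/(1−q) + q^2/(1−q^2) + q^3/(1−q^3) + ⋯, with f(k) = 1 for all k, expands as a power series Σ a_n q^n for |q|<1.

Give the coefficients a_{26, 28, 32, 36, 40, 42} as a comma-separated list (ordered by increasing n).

4, 6, 6, 9, 8, 8

n=26: 1·26 2·13 13·2 26·1  f→[1+1+1+1]=4
[q^28] f(1)=1,f(2)=1,f(4)=1,f(7)=1,f(14)=1,f(28)=1 ⇒ 6
n=32: 32·1 16·2 8·4 4·8 2·16 1·32  f→[1+1+1+1+1+1]=6
q^36  k|36↦f(k): 36:1 18:1 12:1 9:1 6:1 4:1 3:1 2:1 1:1  a_36=9
d|40:{1,2,4,5,8,10,20,40}  Σf=1+1+1+1+1+1+1+1=8
q^42  k|42↦f(k): 42:1 21:1 14:1 7:1 6:1 3:1 2:1 1:1  a_42=8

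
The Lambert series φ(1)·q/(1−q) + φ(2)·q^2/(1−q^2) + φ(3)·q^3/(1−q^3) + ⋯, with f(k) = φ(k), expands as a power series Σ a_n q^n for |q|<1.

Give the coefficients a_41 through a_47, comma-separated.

d|41:{41,1}  Σφ=40+1=41
q^42  k|42↦φ(k): 1:1 2:1 3:2 6:2 7:6 14:6 21:12 42:12  a_42=42
d|43:{43,1}  Σφ=42+1=43
n=44: 1·44 2·22 4·11 11·4 22·2 44·1  φ→[1+1+2+10+10+20]=44
[q^45] φ(45)=24,φ(15)=8,φ(9)=6,φ(5)=4,φ(3)=2,φ(1)=1 ⇒ 45
[q^46] φ(46)=22,φ(23)=22,φ(2)=1,φ(1)=1 ⇒ 46
n=47: 47·1 1·47  φ→[46+1]=47

41, 42, 43, 44, 45, 46, 47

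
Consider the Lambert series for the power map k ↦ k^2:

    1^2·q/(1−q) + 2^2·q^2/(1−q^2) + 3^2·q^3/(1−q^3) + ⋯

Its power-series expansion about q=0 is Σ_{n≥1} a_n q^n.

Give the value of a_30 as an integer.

d|30:{1,2,3,5,6,10,15,30}  Σf=1+4+9+25+36+100+225+900=1300

a_30 = 1300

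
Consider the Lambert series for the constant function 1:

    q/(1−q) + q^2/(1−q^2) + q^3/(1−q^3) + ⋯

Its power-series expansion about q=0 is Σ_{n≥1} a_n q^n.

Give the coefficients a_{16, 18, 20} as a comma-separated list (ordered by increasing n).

[q^16] f(16)=1,f(8)=1,f(4)=1,f(2)=1,f(1)=1 ⇒ 5
[q^18] f(1)=1,f(2)=1,f(3)=1,f(6)=1,f(9)=1,f(18)=1 ⇒ 6
[q^20] f(1)=1,f(2)=1,f(4)=1,f(5)=1,f(10)=1,f(20)=1 ⇒ 6

5, 6, 6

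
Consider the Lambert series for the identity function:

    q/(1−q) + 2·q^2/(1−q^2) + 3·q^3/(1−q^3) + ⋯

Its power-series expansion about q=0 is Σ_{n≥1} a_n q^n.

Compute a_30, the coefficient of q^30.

a_30 = 72

n=30: 1·30 2·15 3·10 5·6 6·5 10·3 15·2 30·1  f→[1+2+3+5+6+10+15+30]=72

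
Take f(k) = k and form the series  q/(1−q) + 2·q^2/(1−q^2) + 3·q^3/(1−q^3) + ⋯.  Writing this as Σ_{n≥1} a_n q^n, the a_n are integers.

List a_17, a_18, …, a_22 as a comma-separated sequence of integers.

18, 39, 20, 42, 32, 36

q^17  k|17↦f(k): 17:17 1:1  a_17=18
n=18: 18·1 9·2 6·3 3·6 2·9 1·18  f→[18+9+6+3+2+1]=39
[q^19] f(1)=1,f(19)=19 ⇒ 20
d|20:{1,2,4,5,10,20}  Σf=1+2+4+5+10+20=42
n=21: 21·1 7·3 3·7 1·21  f→[21+7+3+1]=32
q^22  k|22↦f(k): 1:1 2:2 11:11 22:22  a_22=36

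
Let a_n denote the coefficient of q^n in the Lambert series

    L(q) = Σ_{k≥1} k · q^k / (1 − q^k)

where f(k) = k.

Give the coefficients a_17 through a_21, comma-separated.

18, 39, 20, 42, 32

d|17:{17,1}  Σf=17+1=18
[q^18] f(1)=1,f(2)=2,f(3)=3,f(6)=6,f(9)=9,f(18)=18 ⇒ 39
[q^19] f(1)=1,f(19)=19 ⇒ 20
n=20: 1·20 2·10 4·5 5·4 10·2 20·1  f→[1+2+4+5+10+20]=42
[q^21] f(21)=21,f(7)=7,f(3)=3,f(1)=1 ⇒ 32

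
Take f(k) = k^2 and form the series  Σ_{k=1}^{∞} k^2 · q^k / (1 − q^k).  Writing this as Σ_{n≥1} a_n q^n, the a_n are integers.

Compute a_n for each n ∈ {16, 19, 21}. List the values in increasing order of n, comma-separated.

q^16  k|16↦f(k): 1:1 2:4 4:16 8:64 16:256  a_16=341
[q^19] f(19)=361,f(1)=1 ⇒ 362
n=21: 1·21 3·7 7·3 21·1  f→[1+9+49+441]=500

341, 362, 500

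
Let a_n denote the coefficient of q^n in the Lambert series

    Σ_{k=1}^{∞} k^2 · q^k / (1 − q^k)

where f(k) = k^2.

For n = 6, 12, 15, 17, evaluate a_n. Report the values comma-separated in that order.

d|6:{1,2,3,6}  Σf=1+4+9+36=50
d|12:{1,2,3,4,6,12}  Σf=1+4+9+16+36+144=210
[q^15] f(15)=225,f(5)=25,f(3)=9,f(1)=1 ⇒ 260
q^17  k|17↦f(k): 17:289 1:1  a_17=290

50, 210, 260, 290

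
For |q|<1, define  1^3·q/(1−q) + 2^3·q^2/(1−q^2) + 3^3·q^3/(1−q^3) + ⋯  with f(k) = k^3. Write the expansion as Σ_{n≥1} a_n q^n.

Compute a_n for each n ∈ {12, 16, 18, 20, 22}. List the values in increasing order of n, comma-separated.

2044, 4681, 6813, 9198, 11988

d|12:{12,6,4,3,2,1}  Σf=1728+216+64+27+8+1=2044
q^16  k|16↦f(k): 16:4096 8:512 4:64 2:8 1:1  a_16=4681
q^18  k|18↦f(k): 1:1 2:8 3:27 6:216 9:729 18:5832  a_18=6813
n=20: 1·20 2·10 4·5 5·4 10·2 20·1  f→[1+8+64+125+1000+8000]=9198
q^22  k|22↦f(k): 1:1 2:8 11:1331 22:10648  a_22=11988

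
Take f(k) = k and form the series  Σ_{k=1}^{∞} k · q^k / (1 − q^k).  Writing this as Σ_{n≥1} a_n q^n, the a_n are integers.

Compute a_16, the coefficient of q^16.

d|16:{16,8,4,2,1}  Σf=16+8+4+2+1=31

a_16 = 31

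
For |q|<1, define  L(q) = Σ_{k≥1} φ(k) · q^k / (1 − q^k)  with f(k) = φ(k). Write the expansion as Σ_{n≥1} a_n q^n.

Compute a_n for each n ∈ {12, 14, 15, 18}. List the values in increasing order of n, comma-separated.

n=12: 12·1 6·2 4·3 3·4 2·6 1·12  φ→[4+2+2+2+1+1]=12
[q^14] φ(1)=1,φ(2)=1,φ(7)=6,φ(14)=6 ⇒ 14
d|15:{15,5,3,1}  Σφ=8+4+2+1=15
d|18:{1,2,3,6,9,18}  Σφ=1+1+2+2+6+6=18

12, 14, 15, 18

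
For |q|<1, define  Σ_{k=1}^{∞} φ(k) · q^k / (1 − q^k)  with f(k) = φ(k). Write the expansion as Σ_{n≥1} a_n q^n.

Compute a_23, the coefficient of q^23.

q^23  k|23↦φ(k): 23:22 1:1  a_23=23

a_23 = 23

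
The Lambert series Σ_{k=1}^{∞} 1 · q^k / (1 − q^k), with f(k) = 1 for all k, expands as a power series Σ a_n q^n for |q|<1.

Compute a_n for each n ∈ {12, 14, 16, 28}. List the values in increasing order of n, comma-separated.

[q^12] f(12)=1,f(6)=1,f(4)=1,f(3)=1,f(2)=1,f(1)=1 ⇒ 6
[q^14] f(14)=1,f(7)=1,f(2)=1,f(1)=1 ⇒ 4
q^16  k|16↦f(k): 16:1 8:1 4:1 2:1 1:1  a_16=5
d|28:{28,14,7,4,2,1}  Σf=1+1+1+1+1+1=6

6, 4, 5, 6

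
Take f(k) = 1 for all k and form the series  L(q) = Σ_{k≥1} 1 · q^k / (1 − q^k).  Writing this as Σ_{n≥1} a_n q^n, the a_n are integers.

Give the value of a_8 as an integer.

a_8 = 4

d|8:{1,2,4,8}  Σf=1+1+1+1=4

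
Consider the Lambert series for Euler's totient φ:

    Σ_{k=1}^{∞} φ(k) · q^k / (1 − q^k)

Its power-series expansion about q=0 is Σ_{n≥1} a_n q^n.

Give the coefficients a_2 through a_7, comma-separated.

[q^2] φ(2)=1,φ(1)=1 ⇒ 2
d|3:{1,3}  Σφ=1+2=3
[q^4] φ(1)=1,φ(2)=1,φ(4)=2 ⇒ 4
d|5:{5,1}  Σφ=4+1=5
[q^6] φ(6)=2,φ(3)=2,φ(2)=1,φ(1)=1 ⇒ 6
q^7  k|7↦φ(k): 7:6 1:1  a_7=7

2, 3, 4, 5, 6, 7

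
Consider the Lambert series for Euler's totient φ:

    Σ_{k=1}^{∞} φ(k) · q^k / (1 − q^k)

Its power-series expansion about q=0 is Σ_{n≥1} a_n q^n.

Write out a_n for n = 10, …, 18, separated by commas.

q^10  k|10↦φ(k): 10:4 5:4 2:1 1:1  a_10=10
n=11: 1·11 11·1  φ→[1+10]=11
q^12  k|12↦φ(k): 1:1 2:1 3:2 4:2 6:2 12:4  a_12=12
n=13: 1·13 13·1  φ→[1+12]=13
[q^14] φ(14)=6,φ(7)=6,φ(2)=1,φ(1)=1 ⇒ 14
n=15: 15·1 5·3 3·5 1·15  φ→[8+4+2+1]=15
d|16:{1,2,4,8,16}  Σφ=1+1+2+4+8=16
[q^17] φ(1)=1,φ(17)=16 ⇒ 17
[q^18] φ(1)=1,φ(2)=1,φ(3)=2,φ(6)=2,φ(9)=6,φ(18)=6 ⇒ 18

10, 11, 12, 13, 14, 15, 16, 17, 18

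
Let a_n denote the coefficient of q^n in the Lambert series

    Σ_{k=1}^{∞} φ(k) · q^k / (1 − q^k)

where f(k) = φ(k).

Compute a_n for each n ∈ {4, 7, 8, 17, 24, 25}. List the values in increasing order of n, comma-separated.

d|4:{1,2,4}  Σφ=1+1+2=4
n=7: 7·1 1·7  φ→[6+1]=7
q^8  k|8↦φ(k): 1:1 2:1 4:2 8:4  a_8=8
[q^17] φ(17)=16,φ(1)=1 ⇒ 17
d|24:{1,2,3,4,6,8,12,24}  Σφ=1+1+2+2+2+4+4+8=24
n=25: 25·1 5·5 1·25  φ→[20+4+1]=25

4, 7, 8, 17, 24, 25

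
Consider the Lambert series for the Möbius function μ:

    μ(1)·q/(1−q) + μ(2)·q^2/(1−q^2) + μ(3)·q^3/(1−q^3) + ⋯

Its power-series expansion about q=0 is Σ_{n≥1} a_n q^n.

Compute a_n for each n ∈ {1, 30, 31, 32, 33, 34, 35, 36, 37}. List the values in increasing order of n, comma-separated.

1, 0, 0, 0, 0, 0, 0, 0, 0

q^1  k|1↦μ(k): 1:1  a_1=1
n=30: 30·1 15·2 10·3 6·5 5·6 3·10 2·15 1·30  μ→[(-1)+1+1+1+(-1)+(-1)+(-1)+1]=0
q^31  k|31↦μ(k): 31:-1 1:1  a_31=0
[q^32] μ(32)=0,μ(16)=0,μ(8)=0,μ(4)=0,μ(2)=-1,μ(1)=1 ⇒ 0
q^33  k|33↦μ(k): 1:1 3:-1 11:-1 33:1  a_33=0
d|34:{34,17,2,1}  Σμ=1+(-1)+(-1)+1=0
[q^35] μ(35)=1,μ(7)=-1,μ(5)=-1,μ(1)=1 ⇒ 0
d|36:{1,2,3,4,6,9,12,18,36}  Σμ=1+(-1)+(-1)+0+1+0+0+0+0=0
d|37:{37,1}  Σμ=(-1)+1=0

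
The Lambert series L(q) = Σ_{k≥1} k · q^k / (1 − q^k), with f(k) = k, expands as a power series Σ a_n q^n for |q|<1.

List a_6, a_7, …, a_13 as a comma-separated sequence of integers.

[q^6] f(6)=6,f(3)=3,f(2)=2,f(1)=1 ⇒ 12
d|7:{1,7}  Σf=1+7=8
q^8  k|8↦f(k): 8:8 4:4 2:2 1:1  a_8=15
d|9:{9,3,1}  Σf=9+3+1=13
q^10  k|10↦f(k): 10:10 5:5 2:2 1:1  a_10=18
q^11  k|11↦f(k): 1:1 11:11  a_11=12
q^12  k|12↦f(k): 12:12 6:6 4:4 3:3 2:2 1:1  a_12=28
[q^13] f(1)=1,f(13)=13 ⇒ 14

12, 8, 15, 13, 18, 12, 28, 14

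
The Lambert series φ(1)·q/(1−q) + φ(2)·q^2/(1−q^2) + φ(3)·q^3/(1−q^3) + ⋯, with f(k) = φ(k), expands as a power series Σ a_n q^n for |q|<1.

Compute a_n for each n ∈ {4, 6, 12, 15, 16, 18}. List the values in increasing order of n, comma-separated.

n=4: 4·1 2·2 1·4  φ→[2+1+1]=4
n=6: 6·1 3·2 2·3 1·6  φ→[2+2+1+1]=6
d|12:{1,2,3,4,6,12}  Σφ=1+1+2+2+2+4=12
n=15: 1·15 3·5 5·3 15·1  φ→[1+2+4+8]=15
n=16: 1·16 2·8 4·4 8·2 16·1  φ→[1+1+2+4+8]=16
n=18: 18·1 9·2 6·3 3·6 2·9 1·18  φ→[6+6+2+2+1+1]=18

4, 6, 12, 15, 16, 18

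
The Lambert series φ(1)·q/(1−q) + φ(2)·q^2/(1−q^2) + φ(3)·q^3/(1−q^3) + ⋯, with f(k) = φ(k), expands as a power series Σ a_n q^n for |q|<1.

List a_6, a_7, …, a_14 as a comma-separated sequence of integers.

[q^6] φ(6)=2,φ(3)=2,φ(2)=1,φ(1)=1 ⇒ 6
d|7:{1,7}  Σφ=1+6=7
q^8  k|8↦φ(k): 1:1 2:1 4:2 8:4  a_8=8
[q^9] φ(1)=1,φ(3)=2,φ(9)=6 ⇒ 9
n=10: 1·10 2·5 5·2 10·1  φ→[1+1+4+4]=10
[q^11] φ(1)=1,φ(11)=10 ⇒ 11
q^12  k|12↦φ(k): 12:4 6:2 4:2 3:2 2:1 1:1  a_12=12
n=13: 13·1 1·13  φ→[12+1]=13
d|14:{14,7,2,1}  Σφ=6+6+1+1=14

6, 7, 8, 9, 10, 11, 12, 13, 14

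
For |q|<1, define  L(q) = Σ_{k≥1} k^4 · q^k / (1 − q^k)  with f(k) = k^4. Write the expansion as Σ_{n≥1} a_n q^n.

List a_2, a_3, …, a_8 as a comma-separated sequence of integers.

q^2  k|2↦f(k): 2:16 1:1  a_2=17
d|3:{3,1}  Σf=81+1=82
q^4  k|4↦f(k): 4:256 2:16 1:1  a_4=273
n=5: 1·5 5·1  f→[1+625]=626
[q^6] f(1)=1,f(2)=16,f(3)=81,f(6)=1296 ⇒ 1394
[q^7] f(1)=1,f(7)=2401 ⇒ 2402
d|8:{1,2,4,8}  Σf=1+16+256+4096=4369

17, 82, 273, 626, 1394, 2402, 4369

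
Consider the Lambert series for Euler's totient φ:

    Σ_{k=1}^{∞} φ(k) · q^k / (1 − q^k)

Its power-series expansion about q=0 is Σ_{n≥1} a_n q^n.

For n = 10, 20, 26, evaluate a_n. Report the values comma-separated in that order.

q^10  k|10↦φ(k): 10:4 5:4 2:1 1:1  a_10=10
q^20  k|20↦φ(k): 1:1 2:1 4:2 5:4 10:4 20:8  a_20=20
[q^26] φ(26)=12,φ(13)=12,φ(2)=1,φ(1)=1 ⇒ 26

10, 20, 26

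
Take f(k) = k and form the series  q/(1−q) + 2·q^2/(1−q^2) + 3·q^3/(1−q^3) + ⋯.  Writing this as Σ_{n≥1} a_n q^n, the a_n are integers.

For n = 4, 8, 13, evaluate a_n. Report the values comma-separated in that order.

7, 15, 14

[q^4] f(1)=1,f(2)=2,f(4)=4 ⇒ 7
d|8:{8,4,2,1}  Σf=8+4+2+1=15
d|13:{1,13}  Σf=1+13=14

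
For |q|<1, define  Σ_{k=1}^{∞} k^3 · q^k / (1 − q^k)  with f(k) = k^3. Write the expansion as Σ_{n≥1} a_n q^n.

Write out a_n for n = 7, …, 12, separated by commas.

344, 585, 757, 1134, 1332, 2044

q^7  k|7↦f(k): 7:343 1:1  a_7=344
q^8  k|8↦f(k): 1:1 2:8 4:64 8:512  a_8=585
d|9:{1,3,9}  Σf=1+27+729=757
d|10:{1,2,5,10}  Σf=1+8+125+1000=1134
q^11  k|11↦f(k): 1:1 11:1331  a_11=1332
q^12  k|12↦f(k): 12:1728 6:216 4:64 3:27 2:8 1:1  a_12=2044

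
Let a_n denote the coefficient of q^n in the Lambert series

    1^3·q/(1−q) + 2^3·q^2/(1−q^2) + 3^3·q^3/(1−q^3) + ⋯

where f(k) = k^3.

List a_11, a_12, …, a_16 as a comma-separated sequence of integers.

[q^11] f(11)=1331,f(1)=1 ⇒ 1332
n=12: 1·12 2·6 3·4 4·3 6·2 12·1  f→[1+8+27+64+216+1728]=2044
[q^13] f(1)=1,f(13)=2197 ⇒ 2198
q^14  k|14↦f(k): 1:1 2:8 7:343 14:2744  a_14=3096
n=15: 15·1 5·3 3·5 1·15  f→[3375+125+27+1]=3528
[q^16] f(1)=1,f(2)=8,f(4)=64,f(8)=512,f(16)=4096 ⇒ 4681

1332, 2044, 2198, 3096, 3528, 4681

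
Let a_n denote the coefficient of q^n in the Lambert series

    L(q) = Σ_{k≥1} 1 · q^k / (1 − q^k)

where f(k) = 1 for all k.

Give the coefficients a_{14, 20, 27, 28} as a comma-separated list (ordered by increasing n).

4, 6, 4, 6

[q^14] f(14)=1,f(7)=1,f(2)=1,f(1)=1 ⇒ 4
n=20: 1·20 2·10 4·5 5·4 10·2 20·1  f→[1+1+1+1+1+1]=6
q^27  k|27↦f(k): 1:1 3:1 9:1 27:1  a_27=4
d|28:{28,14,7,4,2,1}  Σf=1+1+1+1+1+1=6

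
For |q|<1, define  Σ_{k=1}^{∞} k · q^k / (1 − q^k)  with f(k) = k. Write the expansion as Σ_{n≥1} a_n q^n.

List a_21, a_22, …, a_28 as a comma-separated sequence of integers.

32, 36, 24, 60, 31, 42, 40, 56

d|21:{21,7,3,1}  Σf=21+7+3+1=32
d|22:{22,11,2,1}  Σf=22+11+2+1=36
q^23  k|23↦f(k): 1:1 23:23  a_23=24
[q^24] f(24)=24,f(12)=12,f(8)=8,f(6)=6,f(4)=4,f(3)=3,f(2)=2,f(1)=1 ⇒ 60
n=25: 1·25 5·5 25·1  f→[1+5+25]=31
[q^26] f(1)=1,f(2)=2,f(13)=13,f(26)=26 ⇒ 42
d|27:{1,3,9,27}  Σf=1+3+9+27=40
d|28:{28,14,7,4,2,1}  Σf=28+14+7+4+2+1=56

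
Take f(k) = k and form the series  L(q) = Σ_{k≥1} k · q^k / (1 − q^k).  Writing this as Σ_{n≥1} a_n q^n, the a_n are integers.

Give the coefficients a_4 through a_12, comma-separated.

d|4:{1,2,4}  Σf=1+2+4=7
[q^5] f(5)=5,f(1)=1 ⇒ 6
q^6  k|6↦f(k): 6:6 3:3 2:2 1:1  a_6=12
[q^7] f(1)=1,f(7)=7 ⇒ 8
q^8  k|8↦f(k): 1:1 2:2 4:4 8:8  a_8=15
q^9  k|9↦f(k): 9:9 3:3 1:1  a_9=13
d|10:{1,2,5,10}  Σf=1+2+5+10=18
[q^11] f(1)=1,f(11)=11 ⇒ 12
[q^12] f(1)=1,f(2)=2,f(3)=3,f(4)=4,f(6)=6,f(12)=12 ⇒ 28

7, 6, 12, 8, 15, 13, 18, 12, 28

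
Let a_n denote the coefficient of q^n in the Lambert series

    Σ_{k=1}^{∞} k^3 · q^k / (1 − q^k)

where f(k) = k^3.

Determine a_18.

[q^18] f(1)=1,f(2)=8,f(3)=27,f(6)=216,f(9)=729,f(18)=5832 ⇒ 6813

a_18 = 6813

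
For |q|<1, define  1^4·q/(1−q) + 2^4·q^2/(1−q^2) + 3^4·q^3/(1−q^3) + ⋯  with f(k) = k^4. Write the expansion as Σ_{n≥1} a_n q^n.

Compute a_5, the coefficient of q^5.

a_5 = 626

q^5  k|5↦f(k): 5:625 1:1  a_5=626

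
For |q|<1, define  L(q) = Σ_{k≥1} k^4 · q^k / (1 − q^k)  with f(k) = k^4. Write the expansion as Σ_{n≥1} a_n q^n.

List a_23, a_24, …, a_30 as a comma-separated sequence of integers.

n=23: 1·23 23·1  f→[1+279841]=279842
d|24:{1,2,3,4,6,8,12,24}  Σf=1+16+81+256+1296+4096+20736+331776=358258
q^25  k|25↦f(k): 25:390625 5:625 1:1  a_25=391251
n=26: 1·26 2·13 13·2 26·1  f→[1+16+28561+456976]=485554
q^27  k|27↦f(k): 1:1 3:81 9:6561 27:531441  a_27=538084
d|28:{28,14,7,4,2,1}  Σf=614656+38416+2401+256+16+1=655746
q^29  k|29↦f(k): 1:1 29:707281  a_29=707282
q^30  k|30↦f(k): 1:1 2:16 3:81 5:625 6:1296 10:10000 15:50625 30:810000  a_30=872644

279842, 358258, 391251, 485554, 538084, 655746, 707282, 872644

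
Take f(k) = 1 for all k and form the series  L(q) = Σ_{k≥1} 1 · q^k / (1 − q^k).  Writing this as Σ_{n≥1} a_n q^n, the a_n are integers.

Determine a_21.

a_21 = 4

d|21:{21,7,3,1}  Σf=1+1+1+1=4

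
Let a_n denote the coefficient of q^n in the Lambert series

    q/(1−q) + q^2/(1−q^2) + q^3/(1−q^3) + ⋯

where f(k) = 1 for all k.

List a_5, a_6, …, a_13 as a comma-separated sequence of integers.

n=5: 1·5 5·1  f→[1+1]=2
q^6  k|6↦f(k): 6:1 3:1 2:1 1:1  a_6=4
[q^7] f(7)=1,f(1)=1 ⇒ 2
d|8:{8,4,2,1}  Σf=1+1+1+1=4
d|9:{1,3,9}  Σf=1+1+1=3
[q^10] f(1)=1,f(2)=1,f(5)=1,f(10)=1 ⇒ 4
q^11  k|11↦f(k): 11:1 1:1  a_11=2
q^12  k|12↦f(k): 1:1 2:1 3:1 4:1 6:1 12:1  a_12=6
n=13: 13·1 1·13  f→[1+1]=2

2, 4, 2, 4, 3, 4, 2, 6, 2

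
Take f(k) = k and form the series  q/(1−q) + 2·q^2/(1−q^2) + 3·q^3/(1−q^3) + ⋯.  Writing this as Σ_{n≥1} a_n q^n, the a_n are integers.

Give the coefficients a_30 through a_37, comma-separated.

n=30: 1·30 2·15 3·10 5·6 6·5 10·3 15·2 30·1  f→[1+2+3+5+6+10+15+30]=72
[q^31] f(31)=31,f(1)=1 ⇒ 32
[q^32] f(1)=1,f(2)=2,f(4)=4,f(8)=8,f(16)=16,f(32)=32 ⇒ 63
n=33: 1·33 3·11 11·3 33·1  f→[1+3+11+33]=48
[q^34] f(34)=34,f(17)=17,f(2)=2,f(1)=1 ⇒ 54
[q^35] f(1)=1,f(5)=5,f(7)=7,f(35)=35 ⇒ 48
q^36  k|36↦f(k): 1:1 2:2 3:3 4:4 6:6 9:9 12:12 18:18 36:36  a_36=91
[q^37] f(1)=1,f(37)=37 ⇒ 38

72, 32, 63, 48, 54, 48, 91, 38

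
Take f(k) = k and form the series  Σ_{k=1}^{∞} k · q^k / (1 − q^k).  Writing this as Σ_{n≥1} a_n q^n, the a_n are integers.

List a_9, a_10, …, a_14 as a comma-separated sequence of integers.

[q^9] f(1)=1,f(3)=3,f(9)=9 ⇒ 13
q^10  k|10↦f(k): 10:10 5:5 2:2 1:1  a_10=18
d|11:{11,1}  Σf=11+1=12
q^12  k|12↦f(k): 1:1 2:2 3:3 4:4 6:6 12:12  a_12=28
[q^13] f(13)=13,f(1)=1 ⇒ 14
n=14: 1·14 2·7 7·2 14·1  f→[1+2+7+14]=24

13, 18, 12, 28, 14, 24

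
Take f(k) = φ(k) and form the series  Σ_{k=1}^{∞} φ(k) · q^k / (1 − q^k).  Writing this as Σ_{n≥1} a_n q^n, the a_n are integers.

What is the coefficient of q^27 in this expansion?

[q^27] φ(1)=1,φ(3)=2,φ(9)=6,φ(27)=18 ⇒ 27

a_27 = 27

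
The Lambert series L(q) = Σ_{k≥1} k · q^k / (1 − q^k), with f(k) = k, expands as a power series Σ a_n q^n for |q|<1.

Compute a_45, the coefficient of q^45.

n=45: 1·45 3·15 5·9 9·5 15·3 45·1  f→[1+3+5+9+15+45]=78

a_45 = 78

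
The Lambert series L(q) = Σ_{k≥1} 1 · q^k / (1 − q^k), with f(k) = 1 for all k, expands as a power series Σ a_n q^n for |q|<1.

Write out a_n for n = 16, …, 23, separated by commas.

5, 2, 6, 2, 6, 4, 4, 2

n=16: 16·1 8·2 4·4 2·8 1·16  f→[1+1+1+1+1]=5
d|17:{17,1}  Σf=1+1=2
d|18:{18,9,6,3,2,1}  Σf=1+1+1+1+1+1=6
n=19: 19·1 1·19  f→[1+1]=2
[q^20] f(1)=1,f(2)=1,f(4)=1,f(5)=1,f(10)=1,f(20)=1 ⇒ 6
n=21: 1·21 3·7 7·3 21·1  f→[1+1+1+1]=4
q^22  k|22↦f(k): 22:1 11:1 2:1 1:1  a_22=4
[q^23] f(23)=1,f(1)=1 ⇒ 2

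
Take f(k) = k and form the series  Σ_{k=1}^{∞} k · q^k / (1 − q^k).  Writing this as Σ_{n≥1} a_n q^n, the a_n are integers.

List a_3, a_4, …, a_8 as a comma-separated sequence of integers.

n=3: 3·1 1·3  f→[3+1]=4
n=4: 4·1 2·2 1·4  f→[4+2+1]=7
d|5:{5,1}  Σf=5+1=6
n=6: 1·6 2·3 3·2 6·1  f→[1+2+3+6]=12
q^7  k|7↦f(k): 1:1 7:7  a_7=8
n=8: 1·8 2·4 4·2 8·1  f→[1+2+4+8]=15

4, 7, 6, 12, 8, 15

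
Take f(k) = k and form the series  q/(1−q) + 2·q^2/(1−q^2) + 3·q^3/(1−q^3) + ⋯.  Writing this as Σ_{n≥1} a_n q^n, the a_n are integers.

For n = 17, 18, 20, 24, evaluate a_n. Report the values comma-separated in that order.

18, 39, 42, 60

[q^17] f(1)=1,f(17)=17 ⇒ 18
[q^18] f(1)=1,f(2)=2,f(3)=3,f(6)=6,f(9)=9,f(18)=18 ⇒ 39
[q^20] f(20)=20,f(10)=10,f(5)=5,f(4)=4,f(2)=2,f(1)=1 ⇒ 42
[q^24] f(24)=24,f(12)=12,f(8)=8,f(6)=6,f(4)=4,f(3)=3,f(2)=2,f(1)=1 ⇒ 60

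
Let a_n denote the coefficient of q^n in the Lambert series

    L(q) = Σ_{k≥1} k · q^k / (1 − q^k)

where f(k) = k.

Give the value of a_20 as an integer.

n=20: 1·20 2·10 4·5 5·4 10·2 20·1  f→[1+2+4+5+10+20]=42

a_20 = 42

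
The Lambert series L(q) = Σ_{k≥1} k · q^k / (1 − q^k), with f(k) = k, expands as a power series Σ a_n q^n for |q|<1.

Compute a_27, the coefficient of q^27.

a_27 = 40

n=27: 1·27 3·9 9·3 27·1  f→[1+3+9+27]=40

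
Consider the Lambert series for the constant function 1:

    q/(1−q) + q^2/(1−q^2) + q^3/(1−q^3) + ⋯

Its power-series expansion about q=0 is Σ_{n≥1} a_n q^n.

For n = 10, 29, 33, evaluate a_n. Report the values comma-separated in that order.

4, 2, 4

d|10:{1,2,5,10}  Σf=1+1+1+1=4
d|29:{29,1}  Σf=1+1=2
d|33:{33,11,3,1}  Σf=1+1+1+1=4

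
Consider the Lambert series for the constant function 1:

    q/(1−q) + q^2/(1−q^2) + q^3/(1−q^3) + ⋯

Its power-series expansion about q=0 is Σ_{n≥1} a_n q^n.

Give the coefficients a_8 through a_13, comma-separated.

4, 3, 4, 2, 6, 2

n=8: 1·8 2·4 4·2 8·1  f→[1+1+1+1]=4
n=9: 1·9 3·3 9·1  f→[1+1+1]=3
[q^10] f(1)=1,f(2)=1,f(5)=1,f(10)=1 ⇒ 4
[q^11] f(1)=1,f(11)=1 ⇒ 2
d|12:{1,2,3,4,6,12}  Σf=1+1+1+1+1+1=6
n=13: 1·13 13·1  f→[1+1]=2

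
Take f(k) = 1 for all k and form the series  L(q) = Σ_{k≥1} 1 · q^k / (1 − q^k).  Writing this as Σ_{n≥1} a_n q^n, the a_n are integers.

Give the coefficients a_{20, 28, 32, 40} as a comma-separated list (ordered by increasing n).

6, 6, 6, 8

n=20: 1·20 2·10 4·5 5·4 10·2 20·1  f→[1+1+1+1+1+1]=6
n=28: 1·28 2·14 4·7 7·4 14·2 28·1  f→[1+1+1+1+1+1]=6
[q^32] f(1)=1,f(2)=1,f(4)=1,f(8)=1,f(16)=1,f(32)=1 ⇒ 6
q^40  k|40↦f(k): 40:1 20:1 10:1 8:1 5:1 4:1 2:1 1:1  a_40=8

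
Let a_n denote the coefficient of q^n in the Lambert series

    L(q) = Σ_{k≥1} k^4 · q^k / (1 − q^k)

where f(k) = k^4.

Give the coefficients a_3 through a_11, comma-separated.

82, 273, 626, 1394, 2402, 4369, 6643, 10642, 14642

d|3:{1,3}  Σf=1+81=82
q^4  k|4↦f(k): 4:256 2:16 1:1  a_4=273
q^5  k|5↦f(k): 1:1 5:625  a_5=626
q^6  k|6↦f(k): 6:1296 3:81 2:16 1:1  a_6=1394
n=7: 7·1 1·7  f→[2401+1]=2402
d|8:{1,2,4,8}  Σf=1+16+256+4096=4369
d|9:{9,3,1}  Σf=6561+81+1=6643
d|10:{1,2,5,10}  Σf=1+16+625+10000=10642
d|11:{1,11}  Σf=1+14641=14642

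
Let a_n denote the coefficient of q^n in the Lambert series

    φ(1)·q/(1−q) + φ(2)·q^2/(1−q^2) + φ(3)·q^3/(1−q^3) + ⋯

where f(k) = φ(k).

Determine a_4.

n=4: 4·1 2·2 1·4  φ→[2+1+1]=4

a_4 = 4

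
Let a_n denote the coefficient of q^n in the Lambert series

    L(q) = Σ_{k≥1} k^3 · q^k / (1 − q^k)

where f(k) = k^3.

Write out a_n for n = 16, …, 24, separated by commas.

4681, 4914, 6813, 6860, 9198, 9632, 11988, 12168, 16380

q^16  k|16↦f(k): 1:1 2:8 4:64 8:512 16:4096  a_16=4681
[q^17] f(1)=1,f(17)=4913 ⇒ 4914
n=18: 1·18 2·9 3·6 6·3 9·2 18·1  f→[1+8+27+216+729+5832]=6813
n=19: 19·1 1·19  f→[6859+1]=6860
q^20  k|20↦f(k): 20:8000 10:1000 5:125 4:64 2:8 1:1  a_20=9198
n=21: 21·1 7·3 3·7 1·21  f→[9261+343+27+1]=9632
[q^22] f(22)=10648,f(11)=1331,f(2)=8,f(1)=1 ⇒ 11988
d|23:{23,1}  Σf=12167+1=12168
n=24: 1·24 2·12 3·8 4·6 6·4 8·3 12·2 24·1  f→[1+8+27+64+216+512+1728+13824]=16380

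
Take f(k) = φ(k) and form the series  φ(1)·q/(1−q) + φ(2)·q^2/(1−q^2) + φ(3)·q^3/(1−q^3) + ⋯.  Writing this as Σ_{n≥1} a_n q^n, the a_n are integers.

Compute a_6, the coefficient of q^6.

n=6: 6·1 3·2 2·3 1·6  φ→[2+2+1+1]=6

a_6 = 6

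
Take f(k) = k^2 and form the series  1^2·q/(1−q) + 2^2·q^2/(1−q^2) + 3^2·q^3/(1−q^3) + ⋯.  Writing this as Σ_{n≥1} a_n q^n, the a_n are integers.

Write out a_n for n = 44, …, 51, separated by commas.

n=44: 44·1 22·2 11·4 4·11 2·22 1·44  f→[1936+484+121+16+4+1]=2562
q^45  k|45↦f(k): 1:1 3:9 5:25 9:81 15:225 45:2025  a_45=2366
q^46  k|46↦f(k): 1:1 2:4 23:529 46:2116  a_46=2650
n=47: 1·47 47·1  f→[1+2209]=2210
q^48  k|48↦f(k): 1:1 2:4 3:9 4:16 6:36 8:64 12:144 16:256 24:576 48:2304  a_48=3410
n=49: 1·49 7·7 49·1  f→[1+49+2401]=2451
q^50  k|50↦f(k): 1:1 2:4 5:25 10:100 25:625 50:2500  a_50=3255
d|51:{1,3,17,51}  Σf=1+9+289+2601=2900

2562, 2366, 2650, 2210, 3410, 2451, 3255, 2900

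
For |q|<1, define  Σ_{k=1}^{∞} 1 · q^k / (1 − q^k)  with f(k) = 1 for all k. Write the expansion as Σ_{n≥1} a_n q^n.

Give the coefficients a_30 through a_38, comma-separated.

n=30: 1·30 2·15 3·10 5·6 6·5 10·3 15·2 30·1  f→[1+1+1+1+1+1+1+1]=8
[q^31] f(1)=1,f(31)=1 ⇒ 2
d|32:{32,16,8,4,2,1}  Σf=1+1+1+1+1+1=6
[q^33] f(1)=1,f(3)=1,f(11)=1,f(33)=1 ⇒ 4
d|34:{1,2,17,34}  Σf=1+1+1+1=4
[q^35] f(35)=1,f(7)=1,f(5)=1,f(1)=1 ⇒ 4
q^36  k|36↦f(k): 1:1 2:1 3:1 4:1 6:1 9:1 12:1 18:1 36:1  a_36=9
[q^37] f(1)=1,f(37)=1 ⇒ 2
q^38  k|38↦f(k): 1:1 2:1 19:1 38:1  a_38=4

8, 2, 6, 4, 4, 4, 9, 2, 4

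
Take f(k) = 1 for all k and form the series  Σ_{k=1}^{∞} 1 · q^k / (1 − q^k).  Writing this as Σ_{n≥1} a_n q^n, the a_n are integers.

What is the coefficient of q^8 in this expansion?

a_8 = 4

n=8: 8·1 4·2 2·4 1·8  f→[1+1+1+1]=4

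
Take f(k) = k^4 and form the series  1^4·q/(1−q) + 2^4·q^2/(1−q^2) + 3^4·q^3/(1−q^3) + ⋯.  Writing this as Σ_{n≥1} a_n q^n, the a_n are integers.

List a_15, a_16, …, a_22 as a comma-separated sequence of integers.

51332, 69905, 83522, 112931, 130322, 170898, 196964, 248914

n=15: 15·1 5·3 3·5 1·15  f→[50625+625+81+1]=51332
[q^16] f(1)=1,f(2)=16,f(4)=256,f(8)=4096,f(16)=65536 ⇒ 69905
d|17:{1,17}  Σf=1+83521=83522
[q^18] f(18)=104976,f(9)=6561,f(6)=1296,f(3)=81,f(2)=16,f(1)=1 ⇒ 112931
q^19  k|19↦f(k): 1:1 19:130321  a_19=130322
[q^20] f(1)=1,f(2)=16,f(4)=256,f(5)=625,f(10)=10000,f(20)=160000 ⇒ 170898
n=21: 21·1 7·3 3·7 1·21  f→[194481+2401+81+1]=196964
q^22  k|22↦f(k): 22:234256 11:14641 2:16 1:1  a_22=248914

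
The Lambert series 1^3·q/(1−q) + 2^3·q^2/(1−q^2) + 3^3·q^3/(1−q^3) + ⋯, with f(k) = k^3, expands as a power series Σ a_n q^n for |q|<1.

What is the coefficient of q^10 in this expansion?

a_10 = 1134

d|10:{1,2,5,10}  Σf=1+8+125+1000=1134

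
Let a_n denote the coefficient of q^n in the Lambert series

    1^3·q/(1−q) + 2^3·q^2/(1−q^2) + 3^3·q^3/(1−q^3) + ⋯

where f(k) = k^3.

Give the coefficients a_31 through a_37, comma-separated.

d|31:{31,1}  Σf=29791+1=29792
[q^32] f(32)=32768,f(16)=4096,f(8)=512,f(4)=64,f(2)=8,f(1)=1 ⇒ 37449
q^33  k|33↦f(k): 33:35937 11:1331 3:27 1:1  a_33=37296
n=34: 1·34 2·17 17·2 34·1  f→[1+8+4913+39304]=44226
q^35  k|35↦f(k): 1:1 5:125 7:343 35:42875  a_35=43344
[q^36] f(1)=1,f(2)=8,f(3)=27,f(4)=64,f(6)=216,f(9)=729,f(12)=1728,f(18)=5832,f(36)=46656 ⇒ 55261
[q^37] f(1)=1,f(37)=50653 ⇒ 50654

29792, 37449, 37296, 44226, 43344, 55261, 50654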